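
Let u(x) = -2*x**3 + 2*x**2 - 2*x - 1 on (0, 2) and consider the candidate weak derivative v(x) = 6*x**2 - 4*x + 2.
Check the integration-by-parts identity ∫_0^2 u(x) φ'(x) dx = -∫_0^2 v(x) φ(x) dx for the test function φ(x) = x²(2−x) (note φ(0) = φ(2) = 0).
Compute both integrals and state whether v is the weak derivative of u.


LHS = 136/15, RHS = -136/15. No, v is not the weak derivative of u.

u(x) = -2*x**3 + 2*x**2 - 2*x - 1, classical derivative u'(x) = -6*x**2 + 4*x - 2.
φ(x) = x²(2−x), so φ'(x) = x*(4 - 3*x).
Note φ(0) = φ(2) = 0, so the boundary term u·φ vanishes.
LHS = ∫_0^2 u(x) φ'(x) dx = ∫_0^2 (6*x^5 - 14*x^4 + 14*x^3 - 5*x^2 - 4*x) dx. Term by term:
  ∫_0^2 6*x^5 dx = 64;  ∫_0^2 -14*x^4 dx = -448/5;  ∫_0^2 14*x^3 dx = 56;
  ∫_0^2 -5*x^2 dx = -40/3;  ∫_0^2 -4*x dx = -8.
Sum: 64 − 448/5 + 56 − 40/3 − 8 = 136/15.
So LHS = 136/15.
∫_0^2 v(x) φ(x) dx = ∫_0^2 (-6*x^5 + 16*x^4 - 10*x^3 + 4*x^2) dx. Term by term:
  ∫_0^2 -6*x^5 dx = -64;  ∫_0^2 16*x^4 dx = 512/5;  ∫_0^2 -10*x^3 dx = -40;
  ∫_0^2 4*x^2 dx = 32/3.
Sum: -64 + 512/5 − 40 + 32/3 = 136/15.
So RHS = -∫_0^2 v(x) φ(x) dx = -136/15.
LHS − RHS = 272/15 ≠ 0, so the identity fails.
(For a valid weak derivative the identity must hold for EVERY test function, in particular this one. The failure shows v is NOT the weak derivative of u.)
Correct weak derivative would be u'(x) = -6*x**2 + 4*x - 2.


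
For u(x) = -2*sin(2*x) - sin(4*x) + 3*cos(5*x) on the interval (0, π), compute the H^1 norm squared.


||u||_{H^1(0,π)}^2 = 4160/21 + 271*π/2

u'(x) = -15*sin(5*x) - 4*cos(2*x) - 4*cos(4*x).
Expand u² and (u')² and integrate term by term on (0, π), using: for integers n ≥ 1, ∫_0^π sin²(nx) dx = ∫_0^π cos²(nx) dx = π/2; for n ≠ n', ∫_0^π sin(nx)sin(n'x) dx = ∫_0^π cos(nx)cos(n'x) dx = 0; and by product-to-sum, ∫_0^π sin(nx)cos(n'x) dx = ½∫_0^π [sin((n+n')x) + sin((n−n')x)] dx, which is 0 when n+n' is even and 2n/(n²−n'²) when n+n' is odd (it need not vanish on (0, π)).
  u² squared terms: (-1)²·∫sin(4x)² dx = 1·π/2 = π/2;  (-2)²·∫sin(2x)² dx = 4·π/2 = 2*π;  (3)²·∫cos(5x)² dx = 9·π/2 = 9*π/2.
  u² cross terms: 2·(-1)·(-2)·∫sin(4x)·sin(2x) dx = 4·(0) = 0;  2·(-1)·(3)·∫sin(4x)·cos(5x) dx = -6·(-8/9) = 16/3;  2·(-2)·(3)·∫sin(2x)·cos(5x) dx = -12·(-4/21) = 16/7.
  So ∫_0^π u² dx = π/2 + 2*π + 9*π/2 + 0 + 16/3 + 16/7 = 160/21 + 7*π.
  (u')² squared terms: (-15)²·∫sin(5x)² dx = 225·π/2 = 225*π/2;  (-4)²·∫cos(2x)² dx = 16·π/2 = 8*π;  (-4)²·∫cos(4x)² dx = 16·π/2 = 8*π.
  (u')² cross terms: 2·(-15)·(-4)·∫sin(5x)·cos(2x) dx = 120·(10/21) = 400/7;  2·(-15)·(-4)·∫sin(5x)·cos(4x) dx = 120·(10/9) = 400/3;  2·(-4)·(-4)·∫cos(2x)·cos(4x) dx = 32·(0) = 0.
  So ∫_0^π (u')² dx = 225*π/2 + 8*π + 8*π + 400/7 + 400/3 + 0 = 4000/21 + 257*π/2.
||u||_{H^1}^2 = (160/21 + 7*π) + (4000/21 + 257*π/2) = 4160/21 + 271*π/2.


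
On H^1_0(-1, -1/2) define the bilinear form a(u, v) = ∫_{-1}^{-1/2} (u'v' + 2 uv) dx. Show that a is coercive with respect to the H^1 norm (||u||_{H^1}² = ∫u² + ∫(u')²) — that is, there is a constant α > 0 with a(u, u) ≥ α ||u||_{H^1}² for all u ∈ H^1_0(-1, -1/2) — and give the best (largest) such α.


α = 1

Coercivity of a(·,·) on H^1_0(-1, -1/2) means a(u, u) ≥ α ||u||_{H^1}² for every u ∈ H^1_0.
The interval has length L = 1/2, and Poincaré/coercivity depend only on L. Here a(u, u) = ∫(u')² + (2)·∫u².
Here c = 2 ≥ 1, so a(u,u) = ∫(u')² + c∫u² ≥ ∫(u')² + ∫u² = ||u||_{H^1}², i.e. α = 1 works. No larger α is possible: a(u,u) ≥ α||u||_{H^1}² means (1−α)∫(u')² ≥ (α−c)∫u², and for the modes u_n = sin(nπ(x−x₀)/L) (x₀ the left endpoint) one has ∫u_n²/∫(u_n')² = (L/(nπ))² → 0, so a(u_n,u_n)/||u_n||_{H^1}² → 1. Hence the optimal constant is α = 1.
Therefore α = 1.


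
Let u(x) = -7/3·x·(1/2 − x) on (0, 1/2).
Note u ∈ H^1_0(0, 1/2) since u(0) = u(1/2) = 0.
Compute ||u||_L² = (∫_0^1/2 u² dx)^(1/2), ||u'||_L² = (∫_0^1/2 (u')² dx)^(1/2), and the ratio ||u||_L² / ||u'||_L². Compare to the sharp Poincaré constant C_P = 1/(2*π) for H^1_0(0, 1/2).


||u||_L² / ||u'||_L² = sqrt(10)/20 < C_P = 1/(2*π).

u(x) = -7/3·x·(1/2 − x), so u'(x) = 14*x/3 - 7/6.
u(x) = -7/3·x·(1/2 − x) vanishes at x = 0 and x = 1/2, so u ∈ H^1_0(0, 1/2). Differentiate via the product rule and integrate the resulting polynomials term by term.
  ∫_0^1/2 u² dx = ∫_0^1/2 (49*x^4/9 - 49*x^3/9 + 49*x^2/36) dx. Term by term:
    ∫_0^1/2 49*x^4/9 dx = 49/1440;  ∫_0^1/2 -49*x^3/9 dx = -49/576;  ∫_0^1/2 49*x^2/36 dx = 49/864.
  Sum: 49/1440 − 49/576 + 49/864 = 49/8640.
  ∫_0^1/2 (u')² dx = ∫_0^1/2 (196*x^2/9 - 98*x/9 + 49/36) dx. Term by term:
    ∫_0^1/2 196*x^2/9 dx = 49/54;  ∫_0^1/2 -98*x/9 dx = -49/36;  ∫_0^1/2 49/36 dx = 49/72.
  Sum: 49/54 − 49/36 + 49/72 = 49/216.
∫_0^1/2 u² dx = 49/8640, so ||u||_L² = 7*sqrt(15)/360.
∫_0^1/2 (u')² dx = 49/216, so ||u'||_L² = 7*sqrt(6)/36.
Ratio ||u||_L² / ||u'||_L² = sqrt(10)/20.
Sharp Poincaré constant on H^1_0(0, 1/2) is C_P = L/π = 1/(2*π), achieved by sin(2*π·x).
A polynomial bump cannot attain the sharp Poincaré constant (only the first sine eigenfunction does), so the ratio is strictly less than C_P, consistent with ||u||_L² ≤ C_P ||u'||_L².


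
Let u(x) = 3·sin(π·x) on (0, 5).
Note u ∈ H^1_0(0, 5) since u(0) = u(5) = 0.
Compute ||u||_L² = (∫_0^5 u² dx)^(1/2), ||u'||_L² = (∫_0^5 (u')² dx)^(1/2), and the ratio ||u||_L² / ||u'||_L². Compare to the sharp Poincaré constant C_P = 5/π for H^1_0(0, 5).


||u||_L² / ||u'||_L² = 1/π < C_P = 5/π.

u(x) = 3·sin(π·x), so u'(x) = 3*π*cos(π*x).
Writing u(x) = A·sin(kπx/L) with A = 3 and k = 5, use ∫_0^L sin²(kπx/L) dx = L/2 and ∫_0^L cos²(kπx/L) dx = L/2.
u² = 9·sin²(π·x) and (u')² = 9*π^2·cos²(π·x), and each of sin², cos² integrates to L/2 = 5/2 over (0, 5).
∫_0^5 u² dx = 45/2, so ||u||_L² = 3*sqrt(10)/2.
∫_0^5 (u')² dx = 45*π^2/2, so ||u'||_L² = 3*sqrt(10)*π/2.
Ratio ||u||_L² / ||u'||_L² = 1/π.
Sharp Poincaré constant on H^1_0(0, 5) is C_P = L/π = 5/π, achieved by sin(π/5·x).
This is the k = 5 harmonic; the ratio L/(kπ) is strictly less than C_P = L/π, consistent with the sharp inequality ||u||_L² ≤ C_P ||u'||_L².


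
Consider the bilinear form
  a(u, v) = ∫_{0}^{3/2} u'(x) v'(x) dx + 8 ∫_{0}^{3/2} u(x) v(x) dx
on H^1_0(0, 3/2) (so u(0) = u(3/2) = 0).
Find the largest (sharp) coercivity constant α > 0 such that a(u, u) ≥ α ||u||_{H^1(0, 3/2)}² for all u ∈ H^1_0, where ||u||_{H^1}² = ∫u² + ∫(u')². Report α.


α = 1

Coercivity of a(·,·) on H^1_0(0, 3/2) means a(u, u) ≥ α ||u||_{H^1}² for every u ∈ H^1_0.
The interval has length L = 3/2, and Poincaré/coercivity depend only on L. Here a(u, u) = ∫(u')² + (8)·∫u².
Here c = 8 ≥ 1, so a(u,u) = ∫(u')² + c∫u² ≥ ∫(u')² + ∫u² = ||u||_{H^1}², i.e. α = 1 works. No larger α is possible: a(u,u) ≥ α||u||_{H^1}² means (1−α)∫(u')² ≥ (α−c)∫u², and for the modes u_n = sin(nπ(x−x₀)/L) (x₀ the left endpoint) one has ∫u_n²/∫(u_n')² = (L/(nπ))² → 0, so a(u_n,u_n)/||u_n||_{H^1}² → 1. Hence the optimal constant is α = 1.
Therefore α = 1.


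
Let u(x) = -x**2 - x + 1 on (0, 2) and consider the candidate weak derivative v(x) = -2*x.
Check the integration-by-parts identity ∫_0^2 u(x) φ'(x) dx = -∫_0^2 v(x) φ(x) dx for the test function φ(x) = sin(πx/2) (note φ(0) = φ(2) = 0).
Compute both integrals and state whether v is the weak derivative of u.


LHS = 12/π, RHS = 8/π. No, v is not the weak derivative of u.

u(x) = -x**2 - x + 1, classical derivative u'(x) = -2*x - 1.
φ(x) = sin(πx/2), so φ'(x) = π*cos(π*x/2)/2.
Note φ(0) = φ(2) = 0, so the boundary term u·φ vanishes.
LHS = ∫_0^2 u(x) φ'(x) dx = ∫_0^2 (-π*x^2*cos(π*x/2)/2 - π*x*cos(π*x/2)/2 + π*cos(π*x/2)/2) dx. Term by term:
  ∫_0^2 π*cos(π*x/2)/2 dx = 0;  ∫_0^2 -π*x*cos(π*x/2)/2 dx = 4/π;  ∫_0^2 -π*x^2*cos(π*x/2)/2 dx = 8/π.
Sum: 0 + 4/π + 8/π = 12/π.
So LHS = 12/π.
∫_0^2 v(x) φ(x) dx = ∫_0^2 (-2*x*sin(π*x/2)) dx. Term by term:
  ∫_0^2 -2*x*sin(π*x/2) dx = -8/π.
So RHS = -∫_0^2 v(x) φ(x) dx = 8/π.
LHS − RHS = 4/π ≠ 0, so the identity fails.
(For a valid weak derivative the identity must hold for EVERY test function, in particular this one. The failure shows v is NOT the weak derivative of u.)
Correct weak derivative would be u'(x) = -2*x - 1.


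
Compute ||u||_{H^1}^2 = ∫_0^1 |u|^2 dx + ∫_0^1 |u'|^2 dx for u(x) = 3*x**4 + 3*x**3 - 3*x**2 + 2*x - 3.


||u||_{H^1}^2 = 4147/84

The H^1 norm (squared) on an interval (0, L) is
  ||u||_{H^1}^2 = ∫_0^L u(x)^2 dx + ∫_0^L u'(x)^2 dx.
Compute u'(x) = 12*x**3 + 9*x**2 - 6*x + 2.
Then u(x)^2 = 9*x**8 + 18*x**7 - 9*x**6 - 6*x**5 + 3*x**4 - 30*x**3 + 22*x**2 - 12*x + 9 and u'(x)^2 = 144*x**6 + 216*x**5 - 63*x**4 - 60*x**3 + 72*x**2 - 24*x + 4.
Integrate each monomial from 0 to 1 using ∫_0^1 c·x^n dx = c·1^(n+1)/(n+1):
  ∫_0^1 u(x)^2 dx = ∫_0^1 (9*x^8 + 18*x^7 - 9*x^6 - 6*x^5 + 3*x^4 - 30*x^3 + 22*x^2 - 12*x + 9) dx. Term by term:
    ∫_0^1 9*x^8 dx = 1;  ∫_0^1 18*x^7 dx = 9/4;  ∫_0^1 -9*x^6 dx = -9/7;
    ∫_0^1 -6*x^5 dx = -1;  ∫_0^1 3*x^4 dx = 3/5;  ∫_0^1 -30*x^3 dx = -15/2;
    ∫_0^1 22*x^2 dx = 22/3;  ∫_0^1 -12*x dx = -6;  ∫_0^1 9 dx = 9.
  Sum: 1 + 9/4 − 9/7 − 1 + 3/5 − 15/2 + 22/3 − 6 + 9 = 1847/420.
  ∫_0^1 u'(x)^2 dx = ∫_0^1 (144*x^6 + 216*x^5 - 63*x^4 - 60*x^3 + 72*x^2 - 24*x + 4) dx. Term by term:
    ∫_0^1 144*x^6 dx = 144/7;  ∫_0^1 216*x^5 dx = 36;  ∫_0^1 -63*x^4 dx = -63/5;
    ∫_0^1 -60*x^3 dx = -15;  ∫_0^1 72*x^2 dx = 24;  ∫_0^1 -24*x dx = -12;
    ∫_0^1 4 dx = 4.
  Sum: 144/7 + 36 − 63/5 − 15 + 24 − 12 + 4 = 1574/35.
Adding: ||u||_{H^1}^2 = 1847/420 + 1574/35 = 4147/84.


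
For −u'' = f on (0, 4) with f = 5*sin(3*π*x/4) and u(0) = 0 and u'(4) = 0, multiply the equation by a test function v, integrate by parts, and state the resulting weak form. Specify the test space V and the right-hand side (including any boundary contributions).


V = {v ∈ H^1(0, 4) : v(0) = 0} (test functions vanish at x = 0 where u is specified); weak form: ∫_0^4 u'v' dx = ∫_0^4 (5*sin(3*π*x/4)) v dx for all v ∈ V.

Multiply both sides by a test function v and integrate from 0 to 4:
  ∫_0^4 −u''(x) v(x) dx = ∫_0^4 f(x) v(x) dx.
Integrate the LHS by parts once:
  ∫_0^4 −u'' v dx = −[u'(x) v(x)]_0^4 + ∫_0^4 u'(x) v'(x) dx.
Thus ∫_0^4 u'(x) v'(x) dx = ∫_0^4 f(x) v(x) dx + [u'(x) v(x)]_0^4.
Choose V so that boundary terms are either known or forced to vanish.
Mixed BC: u(0) = 0 (Dirichlet) and u'(4) = 0 (Neumann). Define V = {v ∈ H^1(0, 4) : v(0) = 0}. Then [u' v]_0^4 = u'(4)·v(4) − u'(0)·0 = 0.
Weak formulation: find u (satisfying any essential BC) such that ∫_0^4 u'(x) v'(x) dx = ∫_0^4 f v dx for all v ∈ V (Dirichlet at 0 absorbed into V; the Neumann datum at x = 4 is zero, so no boundary term remains).
Substituting f(x) = 5*sin(3*π*x/4), the right-hand side is ∫_0^4 (5*sin(3*π*x/4)) v dx.


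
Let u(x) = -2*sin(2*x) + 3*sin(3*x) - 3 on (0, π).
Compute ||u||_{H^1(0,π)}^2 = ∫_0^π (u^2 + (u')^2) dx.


||u||_{H^1(0,π)}^2 = -12 + 64*π

u'(x) = -4*cos(2*x) + 9*cos(3*x).
Expand u² and (u')² and integrate term by term on (0, π), using: for integers n ≥ 1, ∫_0^π sin²(nx) dx = ∫_0^π cos²(nx) dx = π/2; for n ≠ n', ∫_0^π sin(nx)sin(n'x) dx = ∫_0^π cos(nx)cos(n'x) dx = 0; and by product-to-sum, ∫_0^π sin(nx)cos(n'x) dx = ½∫_0^π [sin((n+n')x) + sin((n−n')x)] dx, which is 0 when n+n' is even and 2n/(n²−n'²) when n+n' is odd (it need not vanish on (0, π)). For the constant mode: ∫_0^π 1 dx = π, ∫_0^π cos(nx) dx = 0, ∫_0^π sin(nx) dx = (1−(−1)^n)/n.
  u² squared terms: (-3)²·∫1 dx = 9·π = 9*π;  (-2)²·∫sin(2x)² dx = 4·π/2 = 2*π;  (3)²·∫sin(3x)² dx = 9·π/2 = 9*π/2.
  u² cross terms: 2·(-3)·(-2)·∫1·sin(2x) dx = 12·(0) = 0;  2·(-3)·(3)·∫1·sin(3x) dx = -18·(2/3) = -12;  2·(-2)·(3)·∫sin(2x)·sin(3x) dx = -12·(0) = 0.
  So ∫_0^π u² dx = 9*π + 2*π + 9*π/2 + 0 − 12 + 0 = -12 + 31*π/2.
  (u')² squared terms: (-4)²·∫cos(2x)² dx = 16·π/2 = 8*π;  (9)²·∫cos(3x)² dx = 81·π/2 = 81*π/2.
  (u')² cross terms: 2·(-4)·(9)·∫cos(2x)·cos(3x) dx = -72·(0) = 0.
  So ∫_0^π (u')² dx = 8*π + 81*π/2 + 0 = 97*π/2.
||u||_{H^1}^2 = (-12 + 31*π/2) + (97*π/2) = -12 + 64*π.


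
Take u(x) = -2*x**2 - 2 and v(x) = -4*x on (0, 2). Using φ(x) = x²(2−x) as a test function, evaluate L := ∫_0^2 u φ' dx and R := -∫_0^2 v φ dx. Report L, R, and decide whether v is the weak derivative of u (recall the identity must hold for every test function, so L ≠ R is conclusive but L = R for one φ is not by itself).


LHS = 32/5, RHS = 32/5. Yes, v = u' weakly.

u(x) = -2*x**2 - 2, classical derivative u'(x) = -4*x.
φ(x) = x²(2−x), so φ'(x) = x*(4 - 3*x).
Note φ(0) = φ(2) = 0, so the boundary term u·φ vanishes.
LHS = ∫_0^2 u(x) φ'(x) dx = ∫_0^2 (6*x^4 - 8*x^3 + 6*x^2 - 8*x) dx. Term by term:
  ∫_0^2 6*x^4 dx = 192/5;  ∫_0^2 -8*x^3 dx = -32;  ∫_0^2 6*x^2 dx = 16;
  ∫_0^2 -8*x dx = -16.
Sum: 192/5 − 32 + 16 − 16 = 32/5.
So LHS = 32/5.
∫_0^2 v(x) φ(x) dx = ∫_0^2 (4*x^4 - 8*x^3) dx. Term by term:
  ∫_0^2 4*x^4 dx = 128/5;  ∫_0^2 -8*x^3 dx = -32.
Sum: 128/5 − 32 = -32/5.
So RHS = -∫_0^2 v(x) φ(x) dx = 32/5.
LHS = RHS, so the identity holds for this test φ.
Moreover u is smooth here and v(x) = u'(x) = -4*x pointwise, so the identity holds for every test function. Hence v is the weak derivative of u.


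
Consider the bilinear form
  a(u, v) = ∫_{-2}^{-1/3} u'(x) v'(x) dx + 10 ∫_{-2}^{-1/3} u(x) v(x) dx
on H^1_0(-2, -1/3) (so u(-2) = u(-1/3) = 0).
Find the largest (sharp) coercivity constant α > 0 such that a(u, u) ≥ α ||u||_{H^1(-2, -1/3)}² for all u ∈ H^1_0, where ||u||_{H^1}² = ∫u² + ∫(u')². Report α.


α = 1

Coercivity of a(·,·) on H^1_0(-2, -1/3) means a(u, u) ≥ α ||u||_{H^1}² for every u ∈ H^1_0.
The interval has length L = 5/3, and Poincaré/coercivity depend only on L. Here a(u, u) = ∫(u')² + (10)·∫u².
Here c = 10 ≥ 1, so a(u,u) = ∫(u')² + c∫u² ≥ ∫(u')² + ∫u² = ||u||_{H^1}², i.e. α = 1 works. No larger α is possible: a(u,u) ≥ α||u||_{H^1}² means (1−α)∫(u')² ≥ (α−c)∫u², and for the modes u_n = sin(nπ(x−x₀)/L) (x₀ the left endpoint) one has ∫u_n²/∫(u_n')² = (L/(nπ))² → 0, so a(u_n,u_n)/||u_n||_{H^1}² → 1. Hence the optimal constant is α = 1.
Therefore α = 1.


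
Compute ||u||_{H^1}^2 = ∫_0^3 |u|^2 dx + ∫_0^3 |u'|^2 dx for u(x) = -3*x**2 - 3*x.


||u||_{H^1}^2 = 13959/10

The H^1 norm (squared) on an interval (0, L) is
  ||u||_{H^1}^2 = ∫_0^L u(x)^2 dx + ∫_0^L u'(x)^2 dx.
Compute u'(x) = -6*x - 3.
Then u(x)^2 = 9*x**4 + 18*x**3 + 9*x**2 and u'(x)^2 = 36*x**2 + 36*x + 9.
Integrate each monomial from 0 to 3 using ∫_0^3 c·x^n dx = c·3^(n+1)/(n+1):
  ∫_0^3 u(x)^2 dx = ∫_0^3 (9*x^4 + 18*x^3 + 9*x^2) dx. Term by term:
    ∫_0^3 9*x^4 dx = 2187/5;  ∫_0^3 18*x^3 dx = 729/2;  ∫_0^3 9*x^2 dx = 81.
  Sum: 2187/5 + 729/2 + 81 = 8829/10.
  ∫_0^3 u'(x)^2 dx = ∫_0^3 (36*x^2 + 36*x + 9) dx. Term by term:
    ∫_0^3 36*x^2 dx = 324;  ∫_0^3 36*x dx = 162;  ∫_0^3 9 dx = 27.
  Sum: 324 + 162 + 27 = 513.
Adding: ||u||_{H^1}^2 = 8829/10 + 513 = 13959/10.


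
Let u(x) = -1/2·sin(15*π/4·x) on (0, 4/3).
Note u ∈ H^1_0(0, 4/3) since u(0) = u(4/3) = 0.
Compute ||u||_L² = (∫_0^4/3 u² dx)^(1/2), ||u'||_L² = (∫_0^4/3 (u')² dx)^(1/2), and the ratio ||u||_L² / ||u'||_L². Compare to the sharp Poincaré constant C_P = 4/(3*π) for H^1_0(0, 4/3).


||u||_L² / ||u'||_L² = 4/(15*π) < C_P = 4/(3*π).

u(x) = -1/2·sin(15*π/4·x), so u'(x) = -15*π*cos(15*π*x/4)/8.
Writing u(x) = A·sin(kπx/L) with A = -1/2 and k = 5, use ∫_0^L sin²(kπx/L) dx = L/2 and ∫_0^L cos²(kπx/L) dx = L/2.
u² = 1/4·sin²(15*π/4·x) and (u')² = 225*π^2/64·cos²(15*π/4·x), and each of sin², cos² integrates to L/2 = 2/3 over (0, 4/3).
∫_0^4/3 u² dx = 1/6, so ||u||_L² = sqrt(6)/6.
∫_0^4/3 (u')² dx = 75*π^2/32, so ||u'||_L² = 5*sqrt(6)*π/8.
Ratio ||u||_L² / ||u'||_L² = 4/(15*π).
Sharp Poincaré constant on H^1_0(0, 4/3) is C_P = L/π = 4/(3*π), achieved by sin(3*π/4·x).
This is the k = 5 harmonic; the ratio L/(kπ) is strictly less than C_P = L/π, consistent with the sharp inequality ||u||_L² ≤ C_P ||u'||_L².


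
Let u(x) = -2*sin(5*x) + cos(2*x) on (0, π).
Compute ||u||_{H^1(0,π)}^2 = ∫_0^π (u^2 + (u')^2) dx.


||u||_{H^1(0,π)}^2 = -200/21 + 109*π/2

u'(x) = -2*sin(2*x) - 10*cos(5*x).
Expand u² and (u')² and integrate term by term on (0, π), using: for integers n ≥ 1, ∫_0^π sin²(nx) dx = ∫_0^π cos²(nx) dx = π/2; for n ≠ n', ∫_0^π sin(nx)sin(n'x) dx = ∫_0^π cos(nx)cos(n'x) dx = 0; and by product-to-sum, ∫_0^π sin(nx)cos(n'x) dx = ½∫_0^π [sin((n+n')x) + sin((n−n')x)] dx, which is 0 when n+n' is even and 2n/(n²−n'²) when n+n' is odd (it need not vanish on (0, π)).
  u² squared terms: (-2)²·∫sin(5x)² dx = 4·π/2 = 2*π;  (1)²·∫cos(2x)² dx = 1·π/2 = π/2.
  u² cross terms: 2·(-2)·(1)·∫sin(5x)·cos(2x) dx = -4·(10/21) = -40/21.
  So ∫_0^π u² dx = 2*π + π/2 − 40/21 = -40/21 + 5*π/2.
  (u')² squared terms: (-10)²·∫cos(5x)² dx = 100·π/2 = 50*π;  (-2)²·∫sin(2x)² dx = 4·π/2 = 2*π.
  (u')² cross terms: 2·(-10)·(-2)·∫cos(5x)·sin(2x) dx = 40·(-4/21) = -160/21.
  So ∫_0^π (u')² dx = 50*π + 2*π − 160/21 = -160/21 + 52*π.
||u||_{H^1}^2 = (-40/21 + 5*π/2) + (-160/21 + 52*π) = -200/21 + 109*π/2.


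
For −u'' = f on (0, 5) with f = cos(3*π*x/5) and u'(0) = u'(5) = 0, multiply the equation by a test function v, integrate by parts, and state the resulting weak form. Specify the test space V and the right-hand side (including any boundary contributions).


V = H^1(0, 5) (no boundary constraint on v; u is determined up to an additive constant); weak form: ∫_0^5 u'v' dx = ∫_0^5 (cos(3*π*x/5)) v dx for all v ∈ V.

Multiply both sides by a test function v and integrate from 0 to 5:
  ∫_0^5 −u''(x) v(x) dx = ∫_0^5 f(x) v(x) dx.
Integrate the LHS by parts once:
  ∫_0^5 −u'' v dx = −[u'(x) v(x)]_0^5 + ∫_0^5 u'(x) v'(x) dx.
Thus ∫_0^5 u'(x) v'(x) dx = ∫_0^5 f(x) v(x) dx + [u'(x) v(x)]_0^5.
Choose V so that boundary terms are either known or forced to vanish.
u has homogeneous Neumann: u'(0) = u'(5) = 0. So [u' v]_0^5 = 0·v(5) − 0·v(0) = 0 for any v; take V = H^1(0, 5).
Weak formulation: find u (satisfying any essential BC) such that ∫_0^5 u'(x) v'(x) dx = ∫_0^5 f v dx for all v ∈ V (homogeneous Neumann, so boundary terms vanish).
Substituting f(x) = cos(3*π*x/5), the right-hand side is ∫_0^5 (cos(3*π*x/5)) v dx.
Compatibility check (pure Neumann): taking v ≡ 1 ∈ V gives 0 = ∫_0^5 f dx + (0) − (0), i.e. ∫_0^5 f dx must equal u'(0) − u'(5) = 0. Indeed ∫_0^5 (cos(3*π*x/5)) dx = 0, so the data are compatible. The solution is then unique only up to an additive constant (fix it e.g. by requiring ∫_0^5 u dx = 0).


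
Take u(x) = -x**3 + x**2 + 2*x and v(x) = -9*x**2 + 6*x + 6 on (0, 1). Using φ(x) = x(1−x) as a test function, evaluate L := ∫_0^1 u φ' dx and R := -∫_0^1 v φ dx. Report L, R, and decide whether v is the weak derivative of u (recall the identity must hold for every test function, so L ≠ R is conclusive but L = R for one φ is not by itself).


LHS = -7/20, RHS = -21/20. No, v is not the weak derivative of u.

u(x) = -x**3 + x**2 + 2*x, classical derivative u'(x) = -3*x**2 + 2*x + 2.
φ(x) = x(1−x), so φ'(x) = 1 - 2*x.
Note φ(0) = φ(1) = 0, so the boundary term u·φ vanishes.
LHS = ∫_0^1 u(x) φ'(x) dx = ∫_0^1 (2*x^4 - 3*x^3 - 3*x^2 + 2*x) dx. Term by term:
  ∫_0^1 2*x^4 dx = 2/5;  ∫_0^1 -3*x^3 dx = -3/4;  ∫_0^1 -3*x^2 dx = -1;
  ∫_0^1 2*x dx = 1.
Sum: 2/5 − 3/4 − 1 + 1 = -7/20.
So LHS = -7/20.
∫_0^1 v(x) φ(x) dx = ∫_0^1 (9*x^4 - 15*x^3 + 6*x) dx. Term by term:
  ∫_0^1 9*x^4 dx = 9/5;  ∫_0^1 -15*x^3 dx = -15/4;  ∫_0^1 6*x dx = 3.
Sum: 9/5 − 15/4 + 3 = 21/20.
So RHS = -∫_0^1 v(x) φ(x) dx = -21/20.
LHS − RHS = 7/10 ≠ 0, so the identity fails.
(For a valid weak derivative the identity must hold for EVERY test function, in particular this one. The failure shows v is NOT the weak derivative of u.)
Correct weak derivative would be u'(x) = -3*x**2 + 2*x + 2.


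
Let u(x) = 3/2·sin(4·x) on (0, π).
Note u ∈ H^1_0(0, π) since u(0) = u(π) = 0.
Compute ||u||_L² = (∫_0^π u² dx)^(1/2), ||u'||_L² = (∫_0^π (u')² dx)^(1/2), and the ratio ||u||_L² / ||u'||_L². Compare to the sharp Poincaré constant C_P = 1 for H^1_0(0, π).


||u||_L² / ||u'||_L² = 1/4 < C_P = 1.

u(x) = 3/2·sin(4·x), so u'(x) = 6*cos(4*x).
Writing u(x) = A·sin(kπx/L) with A = 3/2 and k = 4, use ∫_0^L sin²(kπx/L) dx = L/2 and ∫_0^L cos²(kπx/L) dx = L/2.
u² = 9/4·sin²(4·x) and (u')² = 36·cos²(4·x), and each of sin², cos² integrates to L/2 = π/2 over (0, π).
∫_0^π u² dx = 9*π/8, so ||u||_L² = 3*sqrt(2)*sqrt(π)/4.
∫_0^π (u')² dx = 18*π, so ||u'||_L² = 3*sqrt(2)*sqrt(π).
Ratio ||u||_L² / ||u'||_L² = 1/4.
Sharp Poincaré constant on H^1_0(0, π) is C_P = L/π = 1, achieved by sin(x).
This is the k = 4 harmonic; the ratio L/(kπ) is strictly less than C_P = L/π, consistent with the sharp inequality ||u||_L² ≤ C_P ||u'||_L².


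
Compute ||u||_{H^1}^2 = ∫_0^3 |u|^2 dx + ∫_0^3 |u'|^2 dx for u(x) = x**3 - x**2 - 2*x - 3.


||u||_{H^1}^2 = 15717/70

The H^1 norm (squared) on an interval (0, L) is
  ||u||_{H^1}^2 = ∫_0^L u(x)^2 dx + ∫_0^L u'(x)^2 dx.
Compute u'(x) = 3*x**2 - 2*x - 2.
Then u(x)^2 = x**6 - 2*x**5 - 3*x**4 - 2*x**3 + 10*x**2 + 12*x + 9 and u'(x)^2 = 9*x**4 - 12*x**3 - 8*x**2 + 8*x + 4.
Integrate each monomial from 0 to 3 using ∫_0^3 c·x^n dx = c·3^(n+1)/(n+1):
  ∫_0^3 u(x)^2 dx = ∫_0^3 (x^6 - 2*x^5 - 3*x^4 - 2*x^3 + 10*x^2 + 12*x + 9) dx. Term by term:
    ∫_0^3 x^6 dx = 2187/7;  ∫_0^3 -2*x^5 dx = -243;  ∫_0^3 -3*x^4 dx = -729/5;
    ∫_0^3 -2*x^3 dx = -81/2;  ∫_0^3 10*x^2 dx = 90;  ∫_0^3 12*x dx = 54;
    ∫_0^3 9 dx = 27.
  Sum: 2187/7 − 243 − 729/5 − 81/2 + 90 + 54 + 27 = 3789/70.
  ∫_0^3 u'(x)^2 dx = ∫_0^3 (9*x^4 - 12*x^3 - 8*x^2 + 8*x + 4) dx. Term by term:
    ∫_0^3 9*x^4 dx = 2187/5;  ∫_0^3 -12*x^3 dx = -243;  ∫_0^3 -8*x^2 dx = -72;
    ∫_0^3 8*x dx = 36;  ∫_0^3 4 dx = 12.
  Sum: 2187/5 − 243 − 72 + 36 + 12 = 852/5.
Adding: ||u||_{H^1}^2 = 3789/70 + 852/5 = 15717/70.


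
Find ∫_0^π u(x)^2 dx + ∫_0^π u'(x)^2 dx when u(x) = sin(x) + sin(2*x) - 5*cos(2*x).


||u||_{H^1(0,π)}^2 = 100/3 + 66*π

u'(x) = 10*sin(2*x) + cos(x) + 2*cos(2*x).
Expand u² and (u')² and integrate term by term on (0, π), using: for integers n ≥ 1, ∫_0^π sin²(nx) dx = ∫_0^π cos²(nx) dx = π/2; for n ≠ n', ∫_0^π sin(nx)sin(n'x) dx = ∫_0^π cos(nx)cos(n'x) dx = 0; and by product-to-sum, ∫_0^π sin(nx)cos(n'x) dx = ½∫_0^π [sin((n+n')x) + sin((n−n')x)] dx, which is 0 when n+n' is even and 2n/(n²−n'²) when n+n' is odd (it need not vanish on (0, π)).
  u² squared terms: (-5)²·∫cos(2x)² dx = 25·π/2 = 25*π/2;  (1)²·∫sin(x)² dx = 1·π/2 = π/2;  (1)²·∫sin(2x)² dx = 1·π/2 = π/2.
  u² cross terms: 2·(-5)·(1)·∫cos(2x)·sin(x) dx = -10·(-2/3) = 20/3;  2·(-5)·(1)·∫cos(2x)·sin(2x) dx = -10·(0) = 0;  2·(1)·(1)·∫sin(x)·sin(2x) dx = 2·(0) = 0.
  So ∫_0^π u² dx = 25*π/2 + π/2 + π/2 + 20/3 + 0 + 0 = 20/3 + 27*π/2.
  (u')² squared terms: (2)²·∫cos(2x)² dx = 4·π/2 = 2*π;  (10)²·∫sin(2x)² dx = 100·π/2 = 50*π;  (1)²·∫cos(x)² dx = 1·π/2 = π/2.
  (u')² cross terms: 2·(2)·(10)·∫cos(2x)·sin(2x) dx = 40·(0) = 0;  2·(2)·(1)·∫cos(2x)·cos(x) dx = 4·(0) = 0;  2·(10)·(1)·∫sin(2x)·cos(x) dx = 20·(4/3) = 80/3.
  So ∫_0^π (u')² dx = 2*π + 50*π + π/2 + 0 + 0 + 80/3 = 80/3 + 105*π/2.
||u||_{H^1}^2 = (20/3 + 27*π/2) + (80/3 + 105*π/2) = 100/3 + 66*π.


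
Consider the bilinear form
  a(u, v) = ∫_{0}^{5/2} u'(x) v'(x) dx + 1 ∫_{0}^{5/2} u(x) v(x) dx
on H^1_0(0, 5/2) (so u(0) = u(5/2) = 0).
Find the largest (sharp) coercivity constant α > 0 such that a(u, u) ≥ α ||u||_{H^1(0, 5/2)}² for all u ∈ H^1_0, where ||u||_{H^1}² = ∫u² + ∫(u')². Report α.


α = 1

Coercivity of a(·,·) on H^1_0(0, 5/2) means a(u, u) ≥ α ||u||_{H^1}² for every u ∈ H^1_0.
The interval has length L = 5/2, and Poincaré/coercivity depend only on L. Here a(u, u) = ∫(u')² + (1)·∫u².
Here c = 1 ≥ 1, so a(u,u) = ∫(u')² + c∫u² ≥ ∫(u')² + ∫u² = ||u||_{H^1}², i.e. α = 1 works. No larger α is possible: a(u,u) ≥ α||u||_{H^1}² means (1−α)∫(u')² ≥ (α−c)∫u², and for the modes u_n = sin(nπ(x−x₀)/L) (x₀ the left endpoint) one has ∫u_n²/∫(u_n')² = (L/(nπ))² → 0, so a(u_n,u_n)/||u_n||_{H^1}² → 1. Hence the optimal constant is α = 1.
Therefore α = 1.


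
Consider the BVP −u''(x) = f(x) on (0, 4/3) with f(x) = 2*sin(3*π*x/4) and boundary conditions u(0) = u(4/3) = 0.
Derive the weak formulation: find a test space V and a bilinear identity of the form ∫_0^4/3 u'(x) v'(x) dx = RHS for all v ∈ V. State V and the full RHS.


V = H^1_0(0, 4/3) (so v(0) = v(4/3) = 0); weak form: ∫_0^4/3 u'v' dx = ∫_0^4/3 (2*sin(3*π*x/4)) v dx for all v ∈ V.

Multiply both sides by a test function v and integrate from 0 to 4/3:
  ∫_0^4/3 −u''(x) v(x) dx = ∫_0^4/3 f(x) v(x) dx.
Integrate the LHS by parts once:
  ∫_0^4/3 −u'' v dx = −[u'(x) v(x)]_0^4/3 + ∫_0^4/3 u'(x) v'(x) dx.
Thus ∫_0^4/3 u'(x) v'(x) dx = ∫_0^4/3 f(x) v(x) dx + [u'(x) v(x)]_0^4/3.
Choose V so that boundary terms are either known or forced to vanish.
u is Dirichlet: u(0) = u(4/3) = 0. Let V = H^1_0(0, 4/3); then v(0) = v(4/3) = 0, and [u' v]_0^4/3 = 0.
Weak formulation: find u (satisfying any essential BC) such that ∫_0^4/3 u'(x) v'(x) dx = ∫_0^4/3 f v dx for all v ∈ V.
Substituting f(x) = 2*sin(3*π*x/4), the right-hand side is ∫_0^4/3 (2*sin(3*π*x/4)) v dx.


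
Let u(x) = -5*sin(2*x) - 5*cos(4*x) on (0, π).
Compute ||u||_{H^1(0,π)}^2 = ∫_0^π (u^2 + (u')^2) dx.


||u||_{H^1(0,π)}^2 = 275*π

u'(x) = 20*sin(4*x) - 10*cos(2*x).
Expand u² and (u')² and integrate term by term on (0, π), using: for integers n ≥ 1, ∫_0^π sin²(nx) dx = ∫_0^π cos²(nx) dx = π/2; for n ≠ n', ∫_0^π sin(nx)sin(n'x) dx = ∫_0^π cos(nx)cos(n'x) dx = 0; and by product-to-sum, ∫_0^π sin(nx)cos(n'x) dx = ½∫_0^π [sin((n+n')x) + sin((n−n')x)] dx, which is 0 when n+n' is even and 2n/(n²−n'²) when n+n' is odd (it need not vanish on (0, π)).
  u² squared terms: (-5)²·∫cos(4x)² dx = 25·π/2 = 25*π/2;  (-5)²·∫sin(2x)² dx = 25·π/2 = 25*π/2.
  u² cross terms: 2·(-5)·(-5)·∫cos(4x)·sin(2x) dx = 50·(0) = 0.
  So ∫_0^π u² dx = 25*π/2 + 25*π/2 + 0 = 25*π.
  (u')² squared terms: (-10)²·∫cos(2x)² dx = 100·π/2 = 50*π;  (20)²·∫sin(4x)² dx = 400·π/2 = 200*π.
  (u')² cross terms: 2·(-10)·(20)·∫cos(2x)·sin(4x) dx = -400·(0) = 0.
  So ∫_0^π (u')² dx = 50*π + 200*π + 0 = 250*π.
||u||_{H^1}^2 = (25*π) + (250*π) = 275*π.


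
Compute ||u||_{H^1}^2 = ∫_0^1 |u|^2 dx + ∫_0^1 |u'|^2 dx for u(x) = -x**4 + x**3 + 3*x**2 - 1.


||u||_{H^1}^2 = 15539/1260

The H^1 norm (squared) on an interval (0, L) is
  ||u||_{H^1}^2 = ∫_0^L u(x)^2 dx + ∫_0^L u'(x)^2 dx.
Compute u'(x) = -4*x**3 + 3*x**2 + 6*x.
Then u(x)^2 = x**8 - 2*x**7 - 5*x**6 + 6*x**5 + 11*x**4 - 2*x**3 - 6*x**2 + 1 and u'(x)^2 = 16*x**6 - 24*x**5 - 39*x**4 + 36*x**3 + 36*x**2.
Integrate each monomial from 0 to 1 using ∫_0^1 c·x^n dx = c·1^(n+1)/(n+1):
  ∫_0^1 u(x)^2 dx = ∫_0^1 (x^8 - 2*x^7 - 5*x^6 + 6*x^5 + 11*x^4 - 2*x^3 - 6*x^2 + 1) dx. Term by term:
    ∫_0^1 x^8 dx = 1/9;  ∫_0^1 -2*x^7 dx = -1/4;  ∫_0^1 -5*x^6 dx = -5/7;
    ∫_0^1 6*x^5 dx = 1;  ∫_0^1 11*x^4 dx = 11/5;  ∫_0^1 -2*x^3 dx = -1/2;
    ∫_0^1 -6*x^2 dx = -2;  ∫_0^1 1 dx = 1.
  Sum: 1/9 − 1/4 − 5/7 + 1 + 11/5 − 1/2 − 2 + 1 = 1067/1260.
  ∫_0^1 u'(x)^2 dx = ∫_0^1 (16*x^6 - 24*x^5 - 39*x^4 + 36*x^3 + 36*x^2) dx. Term by term:
    ∫_0^1 16*x^6 dx = 16/7;  ∫_0^1 -24*x^5 dx = -4;  ∫_0^1 -39*x^4 dx = -39/5;
    ∫_0^1 36*x^3 dx = 9;  ∫_0^1 36*x^2 dx = 12.
  Sum: 16/7 − 4 − 39/5 + 9 + 12 = 402/35.
Adding: ||u||_{H^1}^2 = 1067/1260 + 402/35 = 15539/1260.


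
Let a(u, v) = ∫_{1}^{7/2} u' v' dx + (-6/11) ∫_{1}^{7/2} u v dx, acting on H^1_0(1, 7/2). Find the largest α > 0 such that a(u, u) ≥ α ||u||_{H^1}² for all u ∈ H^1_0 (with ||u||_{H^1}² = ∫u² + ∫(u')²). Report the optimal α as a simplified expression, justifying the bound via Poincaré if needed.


α = 2*(-75 + 22*π^2)/(11*(25 + 4*π^2))

Coercivity of a(·,·) on H^1_0(1, 7/2) means a(u, u) ≥ α ||u||_{H^1}² for every u ∈ H^1_0.
The interval has length L = 5/2, and Poincaré/coercivity depend only on L. Here a(u, u) = ∫(u')² + (-6/11)·∫u².
Here c = -6/11 < 0 with |c| < (π/L)² = 4*π^2/25, so coercivity still holds. The condition a(u,u) ≥ α||u||_{H^1}² reads (1−α)∫(u')² ≥ (α−c)∫u². Any admissible α is ≤ 1 (rapidly oscillating u have ∫u²/∫(u')² → 0), and α = 1 would force 0 ≥ (1−c)∫u², impossible since c < 1; so 1−α > 0. By the sharp Poincaré inequality on H^1_0 of an interval of length L, ∫(u')² ≥ (π/L)²∫u² with equality for the first sine mode sin(π(x−x₀)/L) (x₀ the left endpoint), so the inequality holds for all u iff (1−α)(π/L)² ≥ α − c, i.e. α ≤ ((π/L)² + c)/((π/L)² + 1) = (1 + c(L/π)²)/(1 + (L/π)²). (Direct route, valid since c ≤ 0: Poincaré gives c∫u² ≥ c(L/π)²∫(u')², so a(u,u) ≥ (1 + c(L/π)²)∫(u')², while ||u||_{H^1}² ≤ (1 + (L/π)²)∫(u')²; dividing yields the same α.) With (π/L)² = 4*π^2/25 and c = -6/11, the largest admissible constant is α = ((π/L)² + c)/((π/L)² + 1).
Simplifying, α = 2*(-75 + 22*π^2)/(11*(25 + 4*π^2)).


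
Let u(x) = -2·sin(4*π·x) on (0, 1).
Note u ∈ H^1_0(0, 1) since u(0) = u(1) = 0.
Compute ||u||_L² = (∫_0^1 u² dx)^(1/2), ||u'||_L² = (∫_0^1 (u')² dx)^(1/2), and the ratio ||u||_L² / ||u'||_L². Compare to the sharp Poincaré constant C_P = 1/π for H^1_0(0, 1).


||u||_L² / ||u'||_L² = 1/(4*π) < C_P = 1/π.

u(x) = -2·sin(4*π·x), so u'(x) = -8*π*cos(4*π*x).
Writing u(x) = A·sin(kπx/L) with A = -2 and k = 4, use ∫_0^L sin²(kπx/L) dx = L/2 and ∫_0^L cos²(kπx/L) dx = L/2.
u² = 4·sin²(4*π·x) and (u')² = 64*π^2·cos²(4*π·x), and each of sin², cos² integrates to L/2 = 1/2 over (0, 1).
∫_0^1 u² dx = 2, so ||u||_L² = sqrt(2).
∫_0^1 (u')² dx = 32*π^2, so ||u'||_L² = 4*sqrt(2)*π.
Ratio ||u||_L² / ||u'||_L² = 1/(4*π).
Sharp Poincaré constant on H^1_0(0, 1) is C_P = L/π = 1/π, achieved by sin(π·x).
This is the k = 4 harmonic; the ratio L/(kπ) is strictly less than C_P = L/π, consistent with the sharp inequality ||u||_L² ≤ C_P ||u'||_L².


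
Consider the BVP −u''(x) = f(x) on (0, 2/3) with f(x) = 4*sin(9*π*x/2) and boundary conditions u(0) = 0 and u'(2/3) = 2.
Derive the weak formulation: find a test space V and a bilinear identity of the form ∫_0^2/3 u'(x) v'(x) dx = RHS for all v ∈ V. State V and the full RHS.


V = {v ∈ H^1(0, 2/3) : v(0) = 0} (test functions vanish at x = 0 where u is specified); weak form: ∫_0^2/3 u'v' dx = ∫_0^2/3 (4*sin(9*π*x/2)) v dx + 2·v(2/3) for all v ∈ V.

Multiply both sides by a test function v and integrate from 0 to 2/3:
  ∫_0^2/3 −u''(x) v(x) dx = ∫_0^2/3 f(x) v(x) dx.
Integrate the LHS by parts once:
  ∫_0^2/3 −u'' v dx = −[u'(x) v(x)]_0^2/3 + ∫_0^2/3 u'(x) v'(x) dx.
Thus ∫_0^2/3 u'(x) v'(x) dx = ∫_0^2/3 f(x) v(x) dx + [u'(x) v(x)]_0^2/3.
Choose V so that boundary terms are either known or forced to vanish.
Mixed BC: u(0) = 0 (Dirichlet) and u'(2/3) = 2 (Neumann). Define V = {v ∈ H^1(0, 2/3) : v(0) = 0}. Then [u' v]_0^2/3 = u'(2/3)·v(2/3) − u'(0)·0 = 2·v(2/3).
Weak formulation: find u (satisfying any essential BC) such that ∫_0^2/3 u'(x) v'(x) dx = ∫_0^2/3 f v dx + 2·v(2/3) for all v ∈ V (Dirichlet at 0 absorbed into V; Neumann datum at x = 2/3 contributes the boundary term).
Substituting f(x) = 4*sin(9*π*x/2), the right-hand side is ∫_0^2/3 (4*sin(9*π*x/2)) v dx + 2·v(2/3).


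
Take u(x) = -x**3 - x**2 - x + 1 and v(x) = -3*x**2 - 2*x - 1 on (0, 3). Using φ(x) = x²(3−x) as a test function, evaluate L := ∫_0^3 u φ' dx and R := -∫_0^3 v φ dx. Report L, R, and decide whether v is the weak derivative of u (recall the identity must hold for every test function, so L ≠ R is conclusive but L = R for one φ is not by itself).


LHS = 2079/20, RHS = 2079/20. Yes, v = u' weakly.

u(x) = -x**3 - x**2 - x + 1, classical derivative u'(x) = -3*x**2 - 2*x - 1.
φ(x) = x²(3−x), so φ'(x) = 3*x*(2 - x).
Note φ(0) = φ(3) = 0, so the boundary term u·φ vanishes.
LHS = ∫_0^3 u(x) φ'(x) dx = ∫_0^3 (3*x^5 - 3*x^4 - 3*x^3 - 9*x^2 + 6*x) dx. Term by term:
  ∫_0^3 3*x^5 dx = 729/2;  ∫_0^3 -3*x^4 dx = -729/5;  ∫_0^3 -3*x^3 dx = -243/4;
  ∫_0^3 -9*x^2 dx = -81;  ∫_0^3 6*x dx = 27.
Sum: 729/2 − 729/5 − 243/4 − 81 + 27 = 2079/20.
So LHS = 2079/20.
∫_0^3 v(x) φ(x) dx = ∫_0^3 (3*x^5 - 7*x^4 - 5*x^3 - 3*x^2) dx. Term by term:
  ∫_0^3 3*x^5 dx = 729/2;  ∫_0^3 -7*x^4 dx = -1701/5;  ∫_0^3 -5*x^3 dx = -405/4;
  ∫_0^3 -3*x^2 dx = -27.
Sum: 729/2 − 1701/5 − 405/4 − 27 = -2079/20.
So RHS = -∫_0^3 v(x) φ(x) dx = 2079/20.
LHS = RHS, so the identity holds for this test φ.
Moreover u is smooth here and v(x) = u'(x) = -3*x**2 - 2*x - 1 pointwise, so the identity holds for every test function. Hence v is the weak derivative of u.


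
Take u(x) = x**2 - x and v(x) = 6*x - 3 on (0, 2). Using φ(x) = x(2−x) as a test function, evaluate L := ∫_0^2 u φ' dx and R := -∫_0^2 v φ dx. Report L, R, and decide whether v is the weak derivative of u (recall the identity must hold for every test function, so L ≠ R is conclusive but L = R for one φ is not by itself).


LHS = -4/3, RHS = -4. No, v is not the weak derivative of u.

u(x) = x**2 - x, classical derivative u'(x) = 2*x - 1.
φ(x) = x(2−x), so φ'(x) = 2 - 2*x.
Note φ(0) = φ(2) = 0, so the boundary term u·φ vanishes.
LHS = ∫_0^2 u(x) φ'(x) dx = ∫_0^2 (-2*x^3 + 4*x^2 - 2*x) dx. Term by term:
  ∫_0^2 -2*x^3 dx = -8;  ∫_0^2 4*x^2 dx = 32/3;  ∫_0^2 -2*x dx = -4.
Sum: -8 + 32/3 − 4 = -4/3.
So LHS = -4/3.
∫_0^2 v(x) φ(x) dx = ∫_0^2 (-6*x^3 + 15*x^2 - 6*x) dx. Term by term:
  ∫_0^2 -6*x^3 dx = -24;  ∫_0^2 15*x^2 dx = 40;  ∫_0^2 -6*x dx = -12.
Sum: -24 + 40 − 12 = 4.
So RHS = -∫_0^2 v(x) φ(x) dx = -4.
LHS − RHS = 8/3 ≠ 0, so the identity fails.
(For a valid weak derivative the identity must hold for EVERY test function, in particular this one. The failure shows v is NOT the weak derivative of u.)
Correct weak derivative would be u'(x) = 2*x - 1.


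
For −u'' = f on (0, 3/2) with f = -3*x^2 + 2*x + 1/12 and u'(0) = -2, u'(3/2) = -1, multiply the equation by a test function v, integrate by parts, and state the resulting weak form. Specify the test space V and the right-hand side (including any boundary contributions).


V = H^1(0, 3/2) (v unrestricted at boundary; u is determined up to an additive constant); weak form: ∫_0^3/2 u'v' dx = ∫_0^3/2 (-3*x^2 + 2*x + 1/12) v dx − v(3/2) + 2·v(0) for all v ∈ V.

Multiply both sides by a test function v and integrate from 0 to 3/2:
  ∫_0^3/2 −u''(x) v(x) dx = ∫_0^3/2 f(x) v(x) dx.
Integrate the LHS by parts once:
  ∫_0^3/2 −u'' v dx = −[u'(x) v(x)]_0^3/2 + ∫_0^3/2 u'(x) v'(x) dx.
Thus ∫_0^3/2 u'(x) v'(x) dx = ∫_0^3/2 f(x) v(x) dx + [u'(x) v(x)]_0^3/2.
Choose V so that boundary terms are either known or forced to vanish.
u has inhomogeneous Neumann u'(0) = -2, u'(3/2) = -1. [u' v]_0^3/2 = (-1)·v(3/2) − (-2)·v(0) = − v(3/2) + 2·v(0). Take V = H^1(0, 3/2); boundary term becomes part of RHS.
Weak formulation: find u (satisfying any essential BC) such that ∫_0^3/2 u'(x) v'(x) dx = ∫_0^3/2 f v dx − v(3/2) + 2·v(0) for all v ∈ V (Neumann data are natural BCs: they enter the RHS as boundary terms).
Substituting f(x) = -3*x^2 + 2*x + 1/12, the right-hand side is ∫_0^3/2 (-3*x^2 + 2*x + 1/12) v dx − v(3/2) + 2·v(0).
Compatibility check (pure Neumann): taking v ≡ 1 ∈ V gives 0 = ∫_0^3/2 f dx + (-1) − (-2), i.e. ∫_0^3/2 f dx must equal u'(0) − u'(3/2) = -1. Indeed ∫_0^3/2 (-3*x^2 + 2*x + 1/12) dx = -1, so the data are compatible. The solution is then unique only up to an additive constant (fix it e.g. by requiring ∫_0^3/2 u dx = 0).


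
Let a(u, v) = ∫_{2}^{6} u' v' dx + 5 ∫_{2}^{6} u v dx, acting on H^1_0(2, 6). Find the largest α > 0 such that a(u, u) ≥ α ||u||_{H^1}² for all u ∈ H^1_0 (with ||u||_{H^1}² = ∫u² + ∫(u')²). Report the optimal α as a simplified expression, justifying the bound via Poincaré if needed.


α = 1

Coercivity of a(·,·) on H^1_0(2, 6) means a(u, u) ≥ α ||u||_{H^1}² for every u ∈ H^1_0.
The interval has length L = 4, and Poincaré/coercivity depend only on L. Here a(u, u) = ∫(u')² + (5)·∫u².
Here c = 5 ≥ 1, so a(u,u) = ∫(u')² + c∫u² ≥ ∫(u')² + ∫u² = ||u||_{H^1}², i.e. α = 1 works. No larger α is possible: a(u,u) ≥ α||u||_{H^1}² means (1−α)∫(u')² ≥ (α−c)∫u², and for the modes u_n = sin(nπ(x−x₀)/L) (x₀ the left endpoint) one has ∫u_n²/∫(u_n')² = (L/(nπ))² → 0, so a(u_n,u_n)/||u_n||_{H^1}² → 1. Hence the optimal constant is α = 1.
Therefore α = 1.


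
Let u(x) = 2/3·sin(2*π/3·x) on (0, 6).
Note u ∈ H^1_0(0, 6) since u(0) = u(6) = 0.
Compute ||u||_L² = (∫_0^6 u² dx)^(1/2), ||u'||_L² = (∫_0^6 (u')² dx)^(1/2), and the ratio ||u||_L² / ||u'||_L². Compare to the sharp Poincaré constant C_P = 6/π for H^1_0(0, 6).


||u||_L² / ||u'||_L² = 3/(2*π) < C_P = 6/π.

u(x) = 2/3·sin(2*π/3·x), so u'(x) = 4*π*cos(2*π*x/3)/9.
Writing u(x) = A·sin(kπx/L) with A = 2/3 and k = 4, use ∫_0^L sin²(kπx/L) dx = L/2 and ∫_0^L cos²(kπx/L) dx = L/2.
u² = 4/9·sin²(2*π/3·x) and (u')² = 16*π^2/81·cos²(2*π/3·x), and each of sin², cos² integrates to L/2 = 3 over (0, 6).
∫_0^6 u² dx = 4/3, so ||u||_L² = 2*sqrt(3)/3.
∫_0^6 (u')² dx = 16*π^2/27, so ||u'||_L² = 4*sqrt(3)*π/9.
Ratio ||u||_L² / ||u'||_L² = 3/(2*π).
Sharp Poincaré constant on H^1_0(0, 6) is C_P = L/π = 6/π, achieved by sin(π/6·x).
This is the k = 4 harmonic; the ratio L/(kπ) is strictly less than C_P = L/π, consistent with the sharp inequality ||u||_L² ≤ C_P ||u'||_L².


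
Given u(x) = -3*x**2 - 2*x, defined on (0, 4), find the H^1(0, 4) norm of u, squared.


||u||_{H^1}^2 = 55088/15

The H^1 norm (squared) on an interval (0, L) is
  ||u||_{H^1}^2 = ∫_0^L u(x)^2 dx + ∫_0^L u'(x)^2 dx.
Compute u'(x) = -6*x - 2.
Then u(x)^2 = 9*x**4 + 12*x**3 + 4*x**2 and u'(x)^2 = 36*x**2 + 24*x + 4.
Integrate each monomial from 0 to 4 using ∫_0^4 c·x^n dx = c·4^(n+1)/(n+1):
  ∫_0^4 u(x)^2 dx = ∫_0^4 (9*x^4 + 12*x^3 + 4*x^2) dx. Term by term:
    ∫_0^4 9*x^4 dx = 9216/5;  ∫_0^4 12*x^3 dx = 768;  ∫_0^4 4*x^2 dx = 256/3.
  Sum: 9216/5 + 768 + 256/3 = 40448/15.
  ∫_0^4 u'(x)^2 dx = ∫_0^4 (36*x^2 + 24*x + 4) dx. Term by term:
    ∫_0^4 36*x^2 dx = 768;  ∫_0^4 24*x dx = 192;  ∫_0^4 4 dx = 16.
  Sum: 768 + 192 + 16 = 976.
Adding: ||u||_{H^1}^2 = 40448/15 + 976 = 55088/15.


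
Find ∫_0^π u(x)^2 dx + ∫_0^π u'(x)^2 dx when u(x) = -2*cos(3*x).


||u||_{H^1(0,π)}^2 = 20*π

u'(x) = 6*sin(3*x).
Expand u² and (u')² and integrate term by term on (0, π), using: for integers n ≥ 1, ∫_0^π sin²(nx) dx = ∫_0^π cos²(nx) dx = π/2; for n ≠ n', ∫_0^π sin(nx)sin(n'x) dx = ∫_0^π cos(nx)cos(n'x) dx = 0; and by product-to-sum, ∫_0^π sin(nx)cos(n'x) dx = ½∫_0^π [sin((n+n')x) + sin((n−n')x)] dx, which is 0 when n+n' is even and 2n/(n²−n'²) when n+n' is odd (it need not vanish on (0, π)).
  u² squared terms: (-2)²·∫cos(3x)² dx = 4·π/2 = 2*π.
  So ∫_0^π u² dx = 2*π.
  (u')² squared terms: (6)²·∫sin(3x)² dx = 36·π/2 = 18*π.
  So ∫_0^π (u')² dx = 18*π.
||u||_{H^1}^2 = (2*π) + (18*π) = 20*π.
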